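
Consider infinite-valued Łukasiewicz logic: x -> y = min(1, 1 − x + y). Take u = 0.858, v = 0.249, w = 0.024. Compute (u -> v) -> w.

u -> v = min(1, 1 − 0.858 + 0.249) = min(1, 0.391) = 0.391
(u -> v) -> w = min(1, 1 − 0.391 + 0.024) = min(1, 0.633) = 0.633

0.633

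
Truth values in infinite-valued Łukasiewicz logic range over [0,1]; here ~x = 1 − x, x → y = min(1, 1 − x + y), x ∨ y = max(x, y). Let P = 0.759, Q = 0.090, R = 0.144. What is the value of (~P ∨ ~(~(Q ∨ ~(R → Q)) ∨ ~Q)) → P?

~P = 1 − 0.759 = 0.241
R → Q = min(1, 1 − 0.144 + 0.090) = min(1, 0.946) = 0.946
~(R → Q) = 1 − 0.946 = 0.054
Q ∨ ~(R → Q) = max(0.090, 0.054) = 0.090
~(Q ∨ ~(R → Q)) = 1 − 0.090 = 0.910
~Q = 1 − 0.090 = 0.910
~(Q ∨ ~(R → Q)) ∨ ~Q = max(0.910, 0.910) = 0.910
~(~(Q ∨ ~(R → Q)) ∨ ~Q) = 1 − 0.910 = 0.090
~P ∨ ~(~(Q ∨ ~(R → Q)) ∨ ~Q) = max(0.241, 0.090) = 0.241
(~P ∨ ~(~(Q ∨ ~(R → Q)) ∨ ~Q)) → P = min(1, 1 − 0.241 + 0.759) = min(1, 1.518) = 1.000

1.000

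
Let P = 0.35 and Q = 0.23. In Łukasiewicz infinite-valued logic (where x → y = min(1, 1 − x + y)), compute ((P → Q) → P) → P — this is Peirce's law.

P → Q = min(1, 1 − 0.35 + 0.23) = min(1, 0.88) = 0.88
(P → Q) → P = min(1, 1 − 0.88 + 0.35) = min(1, 0.47) = 0.47
((P → Q) → P) → P = min(1, 1 − 0.47 + 0.35) = min(1, 0.88) = 0.88
(The value 0.88 < 1 shows this instance is not satisfied; not a Ł∞-tautology in general.)

0.88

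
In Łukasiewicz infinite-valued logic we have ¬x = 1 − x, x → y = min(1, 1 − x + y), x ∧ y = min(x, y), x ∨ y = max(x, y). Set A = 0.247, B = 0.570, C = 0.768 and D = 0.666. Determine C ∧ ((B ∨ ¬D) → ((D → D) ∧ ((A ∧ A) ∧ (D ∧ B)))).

¬D = 1 − 0.666 = 0.334
B ∨ ¬D = max(0.570, 0.334) = 0.570
D → D = min(1, 1 − 0.666 + 0.666) = min(1, 1.000) = 1.000
A ∧ A = min(0.247, 0.247) = 0.247
D ∧ B = min(0.666, 0.570) = 0.570
(A ∧ A) ∧ (D ∧ B) = min(0.247, 0.570) = 0.247
(D → D) ∧ ((A ∧ A) ∧ (D ∧ B)) = min(1.000, 0.247) = 0.247
(B ∨ ¬D) → ((D → D) ∧ ((A ∧ A) ∧ (D ∧ B))) = min(1, 1 − 0.570 + 0.247) = min(1, 0.677) = 0.677
C ∧ ((B ∨ ¬D) → ((D → D) ∧ ((A ∧ A) ∧ (D ∧ B)))) = min(0.768, 0.677) = 0.677

0.677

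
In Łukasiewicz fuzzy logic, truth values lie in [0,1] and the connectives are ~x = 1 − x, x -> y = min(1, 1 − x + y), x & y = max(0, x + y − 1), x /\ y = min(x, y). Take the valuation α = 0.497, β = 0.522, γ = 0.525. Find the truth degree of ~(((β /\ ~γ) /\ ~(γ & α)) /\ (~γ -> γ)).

~γ = 1 − 0.525 = 0.475
β /\ ~γ = min(0.522, 0.475) = 0.475
γ & α = max(0, 0.525 + 0.497 − 1) = max(0, 0.022) = 0.022
~(γ & α) = 1 − 0.022 = 0.978
(β /\ ~γ) /\ ~(γ & α) = min(0.475, 0.978) = 0.475
~γ -> γ = min(1, 1 − 0.475 + 0.525) = min(1, 1.050) = 1.000
((β /\ ~γ) /\ ~(γ & α)) /\ (~γ -> γ) = min(0.475, 1.000) = 0.475
~(((β /\ ~γ) /\ ~(γ & α)) /\ (~γ -> γ)) = 1 − 0.475 = 0.525

0.525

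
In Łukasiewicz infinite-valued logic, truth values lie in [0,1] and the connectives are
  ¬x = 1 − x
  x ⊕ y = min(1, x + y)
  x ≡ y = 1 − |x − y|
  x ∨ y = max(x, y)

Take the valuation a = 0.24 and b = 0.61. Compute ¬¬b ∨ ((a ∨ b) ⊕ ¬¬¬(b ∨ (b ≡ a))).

0.98

¬b = 1 − 0.61 = 0.39
¬¬b = 1 − 0.39 = 0.61
a ∨ b = max(0.24, 0.61) = 0.61
b ≡ a = 1 − |0.61 − 0.24| = 1 − 0.37 = 0.63
b ∨ (b ≡ a) = max(0.61, 0.63) = 0.63
¬(b ∨ (b ≡ a)) = 1 − 0.63 = 0.37
¬¬(b ∨ (b ≡ a)) = 1 − 0.37 = 0.63
¬¬¬(b ∨ (b ≡ a)) = 1 − 0.63 = 0.37
(a ∨ b) ⊕ ¬¬¬(b ∨ (b ≡ a)) = min(1, 0.61 + 0.37) = min(1, 0.98) = 0.98
¬¬b ∨ ((a ∨ b) ⊕ ¬¬¬(b ∨ (b ≡ a))) = max(0.61, 0.98) = 0.98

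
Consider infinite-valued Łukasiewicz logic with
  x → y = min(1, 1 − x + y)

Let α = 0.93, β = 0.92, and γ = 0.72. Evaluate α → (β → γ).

0.87

β → γ = min(1, 1 − 0.92 + 0.72) = min(1, 0.80) = 0.80
α → (β → γ) = min(1, 1 − 0.93 + 0.80) = min(1, 0.87) = 0.87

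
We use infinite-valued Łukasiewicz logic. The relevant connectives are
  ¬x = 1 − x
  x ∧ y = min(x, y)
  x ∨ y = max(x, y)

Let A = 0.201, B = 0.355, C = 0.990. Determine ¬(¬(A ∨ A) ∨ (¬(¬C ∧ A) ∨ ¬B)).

A ∨ A = max(0.201, 0.201) = 0.201
¬(A ∨ A) = 1 − 0.201 = 0.799
¬C = 1 − 0.990 = 0.010
¬C ∧ A = min(0.010, 0.201) = 0.010
¬(¬C ∧ A) = 1 − 0.010 = 0.990
¬B = 1 − 0.355 = 0.645
¬(¬C ∧ A) ∨ ¬B = max(0.990, 0.645) = 0.990
¬(A ∨ A) ∨ (¬(¬C ∧ A) ∨ ¬B) = max(0.799, 0.990) = 0.990
¬(¬(A ∨ A) ∨ (¬(¬C ∧ A) ∨ ¬B)) = 1 − 0.990 = 0.010

0.010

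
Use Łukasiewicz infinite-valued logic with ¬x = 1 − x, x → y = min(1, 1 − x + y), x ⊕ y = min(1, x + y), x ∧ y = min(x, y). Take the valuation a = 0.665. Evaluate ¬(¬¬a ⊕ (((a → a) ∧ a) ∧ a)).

0.000

¬a = 1 − 0.665 = 0.335
¬¬a = 1 − 0.335 = 0.665
a → a = min(1, 1 − 0.665 + 0.665) = min(1, 1.000) = 1.000
(a → a) ∧ a = min(1.000, 0.665) = 0.665
((a → a) ∧ a) ∧ a = min(0.665, 0.665) = 0.665
¬¬a ⊕ (((a → a) ∧ a) ∧ a) = min(1, 0.665 + 0.665) = min(1, 1.330) = 1.000
¬(¬¬a ⊕ (((a → a) ∧ a) ∧ a)) = 1 − 1.000 = 0.000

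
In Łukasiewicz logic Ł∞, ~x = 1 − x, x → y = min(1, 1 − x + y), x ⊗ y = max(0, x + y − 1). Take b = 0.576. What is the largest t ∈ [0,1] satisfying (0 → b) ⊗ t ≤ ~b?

0 → b = min(1, 1 − 0.000 + 0.576) = min(1, 1.576) = 1.000
So the left factor is 0 → b = 1.000.
~b = 1 − 0.576 = 0.424
So the right-hand bound is ~b = 0.424.
The residuum of the Łukasiewicz t-norm gives the supremum: min(1, 1 − 1.000 + 0.424).
1 − 1.000 + 0.424 = 0.424, so t = min(1, 0.424) = 0.424.
Check: 1.000 ⊗ 0.424 = max(0, 0.424) = 0.424 ≤ 0.424.

0.424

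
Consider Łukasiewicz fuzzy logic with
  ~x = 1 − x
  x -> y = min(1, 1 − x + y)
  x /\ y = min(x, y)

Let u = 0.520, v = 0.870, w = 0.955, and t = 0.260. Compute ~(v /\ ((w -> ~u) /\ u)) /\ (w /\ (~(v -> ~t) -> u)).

~u = 1 − 0.520 = 0.480
w -> ~u = min(1, 1 − 0.955 + 0.480) = min(1, 0.525) = 0.525
(w -> ~u) /\ u = min(0.525, 0.520) = 0.520
v /\ ((w -> ~u) /\ u) = min(0.870, 0.520) = 0.520
~(v /\ ((w -> ~u) /\ u)) = 1 − 0.520 = 0.480
~t = 1 − 0.260 = 0.740
v -> ~t = min(1, 1 − 0.870 + 0.740) = min(1, 0.870) = 0.870
~(v -> ~t) = 1 − 0.870 = 0.130
~(v -> ~t) -> u = min(1, 1 − 0.130 + 0.520) = min(1, 1.390) = 1.000
w /\ (~(v -> ~t) -> u) = min(0.955, 1.000) = 0.955
~(v /\ ((w -> ~u) /\ u)) /\ (w /\ (~(v -> ~t) -> u)) = min(0.480, 0.955) = 0.480

0.480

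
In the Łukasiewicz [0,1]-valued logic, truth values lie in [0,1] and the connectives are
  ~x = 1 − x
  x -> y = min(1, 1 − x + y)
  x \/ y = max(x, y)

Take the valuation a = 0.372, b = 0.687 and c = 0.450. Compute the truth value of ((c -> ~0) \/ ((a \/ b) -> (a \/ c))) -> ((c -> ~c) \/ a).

1.000

~0 = 1 − 0.000 = 1.000
c -> ~0 = min(1, 1 − 0.450 + 1.000) = min(1, 1.550) = 1.000
a \/ b = max(0.372, 0.687) = 0.687
a \/ c = max(0.372, 0.450) = 0.450
(a \/ b) -> (a \/ c) = min(1, 1 − 0.687 + 0.450) = min(1, 0.763) = 0.763
(c -> ~0) \/ ((a \/ b) -> (a \/ c)) = max(1.000, 0.763) = 1.000
~c = 1 − 0.450 = 0.550
c -> ~c = min(1, 1 − 0.450 + 0.550) = min(1, 1.100) = 1.000
(c -> ~c) \/ a = max(1.000, 0.372) = 1.000
((c -> ~0) \/ ((a \/ b) -> (a \/ c))) -> ((c -> ~c) \/ a) = min(1, 1 − 1.000 + 1.000) = min(1, 1.000) = 1.000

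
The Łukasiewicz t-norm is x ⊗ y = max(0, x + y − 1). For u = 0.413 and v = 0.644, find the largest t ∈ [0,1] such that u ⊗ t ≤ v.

The residuum of the Łukasiewicz t-norm gives the supremum: min(1, 1 − 0.413 + 0.644).
1 − 0.413 + 0.644 = 1.231, so t = min(1, 1.231) = 1.000.
Check: 0.413 ⊗ 1.000 = max(0, 0.413) = 0.413 ≤ 0.644.

1.000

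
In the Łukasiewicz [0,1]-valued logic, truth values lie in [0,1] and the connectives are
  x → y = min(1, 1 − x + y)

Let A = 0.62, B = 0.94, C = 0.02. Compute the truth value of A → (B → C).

B → C = min(1, 1 − 0.94 + 0.02) = min(1, 0.08) = 0.08
A → (B → C) = min(1, 1 − 0.62 + 0.08) = min(1, 0.46) = 0.46

0.46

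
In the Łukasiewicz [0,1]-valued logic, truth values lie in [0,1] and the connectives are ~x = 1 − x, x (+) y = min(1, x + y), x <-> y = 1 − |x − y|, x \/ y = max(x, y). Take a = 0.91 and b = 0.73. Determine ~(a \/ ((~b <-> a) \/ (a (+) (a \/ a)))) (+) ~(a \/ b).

0.09

~b = 1 − 0.73 = 0.27
~b <-> a = 1 − |0.27 − 0.91| = 1 − 0.64 = 0.36
a \/ a = max(0.91, 0.91) = 0.91
a (+) (a \/ a) = min(1, 0.91 + 0.91) = min(1, 1.82) = 1.00
(~b <-> a) \/ (a (+) (a \/ a)) = max(0.36, 1.00) = 1.00
a \/ ((~b <-> a) \/ (a (+) (a \/ a))) = max(0.91, 1.00) = 1.00
~(a \/ ((~b <-> a) \/ (a (+) (a \/ a)))) = 1 − 1.00 = 0.00
a \/ b = max(0.91, 0.73) = 0.91
~(a \/ b) = 1 − 0.91 = 0.09
~(a \/ ((~b <-> a) \/ (a (+) (a \/ a)))) (+) ~(a \/ b) = min(1, 0.00 + 0.09) = min(1, 0.09) = 0.09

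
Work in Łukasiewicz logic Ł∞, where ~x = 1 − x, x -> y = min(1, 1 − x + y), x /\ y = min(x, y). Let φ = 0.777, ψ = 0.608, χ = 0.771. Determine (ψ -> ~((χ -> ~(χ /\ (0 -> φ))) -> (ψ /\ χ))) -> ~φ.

0.831

0 -> φ = min(1, 1 − 0.000 + 0.777) = min(1, 1.777) = 1.000
χ /\ (0 -> φ) = min(0.771, 1.000) = 0.771
~(χ /\ (0 -> φ)) = 1 − 0.771 = 0.229
χ -> ~(χ /\ (0 -> φ)) = min(1, 1 − 0.771 + 0.229) = min(1, 0.458) = 0.458
ψ /\ χ = min(0.608, 0.771) = 0.608
(χ -> ~(χ /\ (0 -> φ))) -> (ψ /\ χ) = min(1, 1 − 0.458 + 0.608) = min(1, 1.150) = 1.000
~((χ -> ~(χ /\ (0 -> φ))) -> (ψ /\ χ)) = 1 − 1.000 = 0.000
ψ -> ~((χ -> ~(χ /\ (0 -> φ))) -> (ψ /\ χ)) = min(1, 1 − 0.608 + 0.000) = min(1, 0.392) = 0.392
~φ = 1 − 0.777 = 0.223
(ψ -> ~((χ -> ~(χ /\ (0 -> φ))) -> (ψ /\ χ))) -> ~φ = min(1, 1 − 0.392 + 0.223) = min(1, 0.831) = 0.831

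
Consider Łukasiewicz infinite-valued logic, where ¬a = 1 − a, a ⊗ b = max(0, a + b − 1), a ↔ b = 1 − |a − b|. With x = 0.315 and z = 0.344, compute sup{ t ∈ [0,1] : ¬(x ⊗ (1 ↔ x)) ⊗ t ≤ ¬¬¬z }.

1 ↔ x = 1 − |1.000 − 0.315| = 1 − 0.685 = 0.315
x ⊗ (1 ↔ x) = max(0, 0.315 + 0.315 − 1) = max(0, -0.370) = 0.000
¬(x ⊗ (1 ↔ x)) = 1 − 0.000 = 1.000
So the left factor is ¬(x ⊗ (1 ↔ x)) = 1.000.
¬z = 1 − 0.344 = 0.656
¬¬z = 1 − 0.656 = 0.344
¬¬¬z = 1 − 0.344 = 0.656
So the right-hand bound is ¬¬¬z = 0.656.
The residuum of the Łukasiewicz t-norm gives the supremum: min(1, 1 − 1.000 + 0.656).
1 − 1.000 + 0.656 = 0.656, so t = min(1, 0.656) = 0.656.
Check: 1.000 ⊗ 0.656 = max(0, 0.656) = 0.656 ≤ 0.656.

0.656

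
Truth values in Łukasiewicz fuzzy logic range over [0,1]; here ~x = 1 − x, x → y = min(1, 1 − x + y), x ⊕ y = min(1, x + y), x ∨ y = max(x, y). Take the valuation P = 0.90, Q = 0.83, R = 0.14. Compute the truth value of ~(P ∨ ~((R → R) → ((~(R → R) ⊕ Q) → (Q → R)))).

0.10

R → R = min(1, 1 − 0.14 + 0.14) = min(1, 1.00) = 1.00
~(R → R) = 1 − 1.00 = 0.00
~(R → R) ⊕ Q = min(1, 0.00 + 0.83) = min(1, 0.83) = 0.83
Q → R = min(1, 1 − 0.83 + 0.14) = min(1, 0.31) = 0.31
(~(R → R) ⊕ Q) → (Q → R) = min(1, 1 − 0.83 + 0.31) = min(1, 0.48) = 0.48
(R → R) → ((~(R → R) ⊕ Q) → (Q → R)) = min(1, 1 − 1.00 + 0.48) = min(1, 0.48) = 0.48
~((R → R) → ((~(R → R) ⊕ Q) → (Q → R))) = 1 − 0.48 = 0.52
P ∨ ~((R → R) → ((~(R → R) ⊕ Q) → (Q → R))) = max(0.90, 0.52) = 0.90
~(P ∨ ~((R → R) → ((~(R → R) ⊕ Q) → (Q → R)))) = 1 − 0.90 = 0.10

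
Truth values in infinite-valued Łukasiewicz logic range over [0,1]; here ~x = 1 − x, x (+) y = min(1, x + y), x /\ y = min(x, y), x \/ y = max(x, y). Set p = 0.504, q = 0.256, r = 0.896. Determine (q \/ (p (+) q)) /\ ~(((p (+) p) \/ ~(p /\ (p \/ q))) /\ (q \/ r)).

0.104

p (+) q = min(1, 0.504 + 0.256) = min(1, 0.760) = 0.760
q \/ (p (+) q) = max(0.256, 0.760) = 0.760
p (+) p = min(1, 0.504 + 0.504) = min(1, 1.008) = 1.000
p \/ q = max(0.504, 0.256) = 0.504
p /\ (p \/ q) = min(0.504, 0.504) = 0.504
~(p /\ (p \/ q)) = 1 − 0.504 = 0.496
(p (+) p) \/ ~(p /\ (p \/ q)) = max(1.000, 0.496) = 1.000
q \/ r = max(0.256, 0.896) = 0.896
((p (+) p) \/ ~(p /\ (p \/ q))) /\ (q \/ r) = min(1.000, 0.896) = 0.896
~(((p (+) p) \/ ~(p /\ (p \/ q))) /\ (q \/ r)) = 1 − 0.896 = 0.104
(q \/ (p (+) q)) /\ ~(((p (+) p) \/ ~(p /\ (p \/ q))) /\ (q \/ r)) = min(0.760, 0.104) = 0.104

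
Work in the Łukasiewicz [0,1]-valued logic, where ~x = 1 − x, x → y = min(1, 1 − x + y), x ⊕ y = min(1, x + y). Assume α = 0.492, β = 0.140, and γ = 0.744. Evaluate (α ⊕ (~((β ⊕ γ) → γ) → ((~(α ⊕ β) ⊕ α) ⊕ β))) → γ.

0.744

β ⊕ γ = min(1, 0.140 + 0.744) = min(1, 0.884) = 0.884
(β ⊕ γ) → γ = min(1, 1 − 0.884 + 0.744) = min(1, 0.860) = 0.860
~((β ⊕ γ) → γ) = 1 − 0.860 = 0.140
α ⊕ β = min(1, 0.492 + 0.140) = min(1, 0.632) = 0.632
~(α ⊕ β) = 1 − 0.632 = 0.368
~(α ⊕ β) ⊕ α = min(1, 0.368 + 0.492) = min(1, 0.860) = 0.860
(~(α ⊕ β) ⊕ α) ⊕ β = min(1, 0.860 + 0.140) = min(1, 1.000) = 1.000
~((β ⊕ γ) → γ) → ((~(α ⊕ β) ⊕ α) ⊕ β) = min(1, 1 − 0.140 + 1.000) = min(1, 1.860) = 1.000
α ⊕ (~((β ⊕ γ) → γ) → ((~(α ⊕ β) ⊕ α) ⊕ β)) = min(1, 0.492 + 1.000) = min(1, 1.492) = 1.000
(α ⊕ (~((β ⊕ γ) → γ) → ((~(α ⊕ β) ⊕ α) ⊕ β))) → γ = min(1, 1 − 1.000 + 0.744) = min(1, 0.744) = 0.744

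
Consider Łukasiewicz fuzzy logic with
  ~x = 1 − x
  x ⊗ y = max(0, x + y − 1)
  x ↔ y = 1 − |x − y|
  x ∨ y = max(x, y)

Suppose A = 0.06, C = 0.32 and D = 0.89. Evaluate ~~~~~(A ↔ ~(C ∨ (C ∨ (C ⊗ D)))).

0.62

C ⊗ D = max(0, 0.32 + 0.89 − 1) = max(0, 0.21) = 0.21
C ∨ (C ⊗ D) = max(0.32, 0.21) = 0.32
C ∨ (C ∨ (C ⊗ D)) = max(0.32, 0.32) = 0.32
~(C ∨ (C ∨ (C ⊗ D))) = 1 − 0.32 = 0.68
A ↔ ~(C ∨ (C ∨ (C ⊗ D))) = 1 − |0.06 − 0.68| = 1 − 0.62 = 0.38
~(A ↔ ~(C ∨ (C ∨ (C ⊗ D)))) = 1 − 0.38 = 0.62
~~(A ↔ ~(C ∨ (C ∨ (C ⊗ D)))) = 1 − 0.62 = 0.38
~~~(A ↔ ~(C ∨ (C ∨ (C ⊗ D)))) = 1 − 0.38 = 0.62
~~~~(A ↔ ~(C ∨ (C ∨ (C ⊗ D)))) = 1 − 0.62 = 0.38
~~~~~(A ↔ ~(C ∨ (C ∨ (C ⊗ D)))) = 1 − 0.38 = 0.62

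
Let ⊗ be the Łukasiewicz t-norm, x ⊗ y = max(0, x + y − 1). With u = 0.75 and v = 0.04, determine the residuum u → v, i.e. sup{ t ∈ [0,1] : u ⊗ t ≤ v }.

0.29

The residuum of the Łukasiewicz t-norm gives the supremum: min(1, 1 − 0.75 + 0.04).
1 − 0.75 + 0.04 = 0.29, so t = min(1, 0.29) = 0.29.
Check: 0.75 ⊗ 0.29 = max(0, 0.04) = 0.04 ≤ 0.04.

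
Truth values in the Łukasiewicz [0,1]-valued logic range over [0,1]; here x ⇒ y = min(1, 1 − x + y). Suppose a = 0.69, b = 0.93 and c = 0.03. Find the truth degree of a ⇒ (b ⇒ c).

b ⇒ c = min(1, 1 − 0.93 + 0.03) = min(1, 0.10) = 0.10
a ⇒ (b ⇒ c) = min(1, 1 − 0.69 + 0.10) = min(1, 0.41) = 0.41

0.41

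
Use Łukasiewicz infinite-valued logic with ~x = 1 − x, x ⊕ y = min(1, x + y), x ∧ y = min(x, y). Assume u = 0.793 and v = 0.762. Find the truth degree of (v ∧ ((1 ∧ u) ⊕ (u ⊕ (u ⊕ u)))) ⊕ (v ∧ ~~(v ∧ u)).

1.000

1 ∧ u = min(1.000, 0.793) = 0.793
u ⊕ u = min(1, 0.793 + 0.793) = min(1, 1.586) = 1.000
u ⊕ (u ⊕ u) = min(1, 0.793 + 1.000) = min(1, 1.793) = 1.000
(1 ∧ u) ⊕ (u ⊕ (u ⊕ u)) = min(1, 0.793 + 1.000) = min(1, 1.793) = 1.000
v ∧ ((1 ∧ u) ⊕ (u ⊕ (u ⊕ u))) = min(0.762, 1.000) = 0.762
v ∧ u = min(0.762, 0.793) = 0.762
~(v ∧ u) = 1 − 0.762 = 0.238
~~(v ∧ u) = 1 − 0.238 = 0.762
v ∧ ~~(v ∧ u) = min(0.762, 0.762) = 0.762
(v ∧ ((1 ∧ u) ⊕ (u ⊕ (u ⊕ u)))) ⊕ (v ∧ ~~(v ∧ u)) = min(1, 0.762 + 0.762) = min(1, 1.524) = 1.000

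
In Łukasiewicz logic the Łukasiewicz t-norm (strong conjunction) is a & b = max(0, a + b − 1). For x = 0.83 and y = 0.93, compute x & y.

0.76

x & y = max(0, 0.83 + 0.93 − 1) = max(0, 0.76) = 0.76
For comparison, the Gödel (minimum) t-norm min(a, b) would give 0.83.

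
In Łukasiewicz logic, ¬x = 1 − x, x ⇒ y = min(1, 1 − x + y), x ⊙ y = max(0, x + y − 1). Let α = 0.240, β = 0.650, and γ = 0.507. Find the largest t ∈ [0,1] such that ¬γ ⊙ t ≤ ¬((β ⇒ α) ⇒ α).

0.857

¬γ = 1 − 0.507 = 0.493
So the left factor is ¬γ = 0.493.
β ⇒ α = min(1, 1 − 0.650 + 0.240) = min(1, 0.590) = 0.590
(β ⇒ α) ⇒ α = min(1, 1 − 0.590 + 0.240) = min(1, 0.650) = 0.650
¬((β ⇒ α) ⇒ α) = 1 − 0.650 = 0.350
So the right-hand bound is ¬((β ⇒ α) ⇒ α) = 0.350.
The residuum of the Łukasiewicz t-norm gives the supremum: min(1, 1 − 0.493 + 0.350).
1 − 0.493 + 0.350 = 0.857, so t = min(1, 0.857) = 0.857.
Check: 0.493 ⊙ 0.857 = max(0, 0.350) = 0.350 ≤ 0.350.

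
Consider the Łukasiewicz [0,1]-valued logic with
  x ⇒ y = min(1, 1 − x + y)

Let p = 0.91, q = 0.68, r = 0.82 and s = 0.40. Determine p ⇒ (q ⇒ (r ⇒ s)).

0.99

r ⇒ s = min(1, 1 − 0.82 + 0.40) = min(1, 0.58) = 0.58
q ⇒ (r ⇒ s) = min(1, 1 − 0.68 + 0.58) = min(1, 0.90) = 0.90
p ⇒ (q ⇒ (r ⇒ s)) = min(1, 1 − 0.91 + 0.90) = min(1, 0.99) = 0.99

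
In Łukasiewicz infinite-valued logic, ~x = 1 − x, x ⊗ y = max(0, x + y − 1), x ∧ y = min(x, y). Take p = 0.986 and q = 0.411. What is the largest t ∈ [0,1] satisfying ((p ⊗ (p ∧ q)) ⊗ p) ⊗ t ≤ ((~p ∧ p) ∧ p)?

p ∧ q = min(0.986, 0.411) = 0.411
p ⊗ (p ∧ q) = max(0, 0.986 + 0.411 − 1) = max(0, 0.397) = 0.397
(p ⊗ (p ∧ q)) ⊗ p = max(0, 0.397 + 0.986 − 1) = max(0, 0.383) = 0.383
So the left factor is (p ⊗ (p ∧ q)) ⊗ p = 0.383.
~p = 1 − 0.986 = 0.014
~p ∧ p = min(0.014, 0.986) = 0.014
(~p ∧ p) ∧ p = min(0.014, 0.986) = 0.014
So the right-hand bound is (~p ∧ p) ∧ p = 0.014.
The residuum of the Łukasiewicz t-norm gives the supremum: min(1, 1 − 0.383 + 0.014).
1 − 0.383 + 0.014 = 0.631, so t = min(1, 0.631) = 0.631.
Check: 0.383 ⊗ 0.631 = max(0, 0.014) = 0.014 ≤ 0.014.

0.631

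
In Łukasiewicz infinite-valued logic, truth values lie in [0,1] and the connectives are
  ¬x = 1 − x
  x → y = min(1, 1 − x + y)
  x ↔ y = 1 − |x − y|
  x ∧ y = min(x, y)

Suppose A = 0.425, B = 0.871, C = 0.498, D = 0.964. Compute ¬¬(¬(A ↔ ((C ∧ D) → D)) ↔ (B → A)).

C ∧ D = min(0.498, 0.964) = 0.498
(C ∧ D) → D = min(1, 1 − 0.498 + 0.964) = min(1, 1.466) = 1.000
A ↔ ((C ∧ D) → D) = 1 − |0.425 − 1.000| = 1 − 0.575 = 0.425
¬(A ↔ ((C ∧ D) → D)) = 1 − 0.425 = 0.575
B → A = min(1, 1 − 0.871 + 0.425) = min(1, 0.554) = 0.554
¬(A ↔ ((C ∧ D) → D)) ↔ (B → A) = 1 − |0.575 − 0.554| = 1 − 0.021 = 0.979
¬(¬(A ↔ ((C ∧ D) → D)) ↔ (B → A)) = 1 − 0.979 = 0.021
¬¬(¬(A ↔ ((C ∧ D) → D)) ↔ (B → A)) = 1 − 0.021 = 0.979

0.979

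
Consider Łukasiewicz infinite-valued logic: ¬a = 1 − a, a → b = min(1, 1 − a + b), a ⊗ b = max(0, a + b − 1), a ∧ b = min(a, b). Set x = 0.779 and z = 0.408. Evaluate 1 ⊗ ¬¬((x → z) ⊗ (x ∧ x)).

0.408

x → z = min(1, 1 − 0.779 + 0.408) = min(1, 0.629) = 0.629
x ∧ x = min(0.779, 0.779) = 0.779
(x → z) ⊗ (x ∧ x) = max(0, 0.629 + 0.779 − 1) = max(0, 0.408) = 0.408
¬((x → z) ⊗ (x ∧ x)) = 1 − 0.408 = 0.592
¬¬((x → z) ⊗ (x ∧ x)) = 1 − 0.592 = 0.408
1 ⊗ ¬¬((x → z) ⊗ (x ∧ x)) = max(0, 1.000 + 0.408 − 1) = max(0, 0.408) = 0.408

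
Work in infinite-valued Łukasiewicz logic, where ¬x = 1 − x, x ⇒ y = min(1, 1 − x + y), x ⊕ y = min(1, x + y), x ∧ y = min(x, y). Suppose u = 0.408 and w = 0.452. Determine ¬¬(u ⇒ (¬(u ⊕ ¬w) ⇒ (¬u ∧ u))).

1.000

¬w = 1 − 0.452 = 0.548
u ⊕ ¬w = min(1, 0.408 + 0.548) = min(1, 0.956) = 0.956
¬(u ⊕ ¬w) = 1 − 0.956 = 0.044
¬u = 1 − 0.408 = 0.592
¬u ∧ u = min(0.592, 0.408) = 0.408
¬(u ⊕ ¬w) ⇒ (¬u ∧ u) = min(1, 1 − 0.044 + 0.408) = min(1, 1.364) = 1.000
u ⇒ (¬(u ⊕ ¬w) ⇒ (¬u ∧ u)) = min(1, 1 − 0.408 + 1.000) = min(1, 1.592) = 1.000
¬(u ⇒ (¬(u ⊕ ¬w) ⇒ (¬u ∧ u))) = 1 − 1.000 = 0.000
¬¬(u ⇒ (¬(u ⊕ ¬w) ⇒ (¬u ∧ u))) = 1 − 0.000 = 1.000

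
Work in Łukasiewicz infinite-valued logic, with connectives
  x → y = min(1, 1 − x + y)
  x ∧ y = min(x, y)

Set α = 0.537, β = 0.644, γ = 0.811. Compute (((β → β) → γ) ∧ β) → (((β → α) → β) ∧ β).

1.000

β → β = min(1, 1 − 0.644 + 0.644) = min(1, 1.000) = 1.000
(β → β) → γ = min(1, 1 − 1.000 + 0.811) = min(1, 0.811) = 0.811
((β → β) → γ) ∧ β = min(0.811, 0.644) = 0.644
β → α = min(1, 1 − 0.644 + 0.537) = min(1, 0.893) = 0.893
(β → α) → β = min(1, 1 − 0.893 + 0.644) = min(1, 0.751) = 0.751
((β → α) → β) ∧ β = min(0.751, 0.644) = 0.644
(((β → β) → γ) ∧ β) → (((β → α) → β) ∧ β) = min(1, 1 − 0.644 + 0.644) = min(1, 1.000) = 1.000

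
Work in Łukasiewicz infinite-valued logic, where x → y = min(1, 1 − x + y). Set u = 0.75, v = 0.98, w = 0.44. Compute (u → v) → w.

0.44

u → v = min(1, 1 − 0.75 + 0.98) = min(1, 1.23) = 1.00
(u → v) → w = min(1, 1 − 1.00 + 0.44) = min(1, 0.44) = 0.44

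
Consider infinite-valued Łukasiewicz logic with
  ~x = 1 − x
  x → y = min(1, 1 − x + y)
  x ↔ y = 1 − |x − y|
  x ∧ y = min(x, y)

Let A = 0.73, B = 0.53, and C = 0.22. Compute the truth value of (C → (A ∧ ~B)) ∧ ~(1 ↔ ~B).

~B = 1 − 0.53 = 0.47
A ∧ ~B = min(0.73, 0.47) = 0.47
C → (A ∧ ~B) = min(1, 1 − 0.22 + 0.47) = min(1, 1.25) = 1.00
1 ↔ ~B = 1 − |1.00 − 0.47| = 1 − 0.53 = 0.47
~(1 ↔ ~B) = 1 − 0.47 = 0.53
(C → (A ∧ ~B)) ∧ ~(1 ↔ ~B) = min(1.00, 0.53) = 0.53

0.53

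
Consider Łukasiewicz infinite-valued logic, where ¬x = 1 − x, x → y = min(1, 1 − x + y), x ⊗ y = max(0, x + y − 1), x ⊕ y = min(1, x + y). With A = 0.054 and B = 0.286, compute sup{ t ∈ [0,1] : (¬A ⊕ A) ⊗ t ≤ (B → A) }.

¬A = 1 − 0.054 = 0.946
¬A ⊕ A = min(1, 0.946 + 0.054) = min(1, 1.000) = 1.000
So the left factor is ¬A ⊕ A = 1.000.
B → A = min(1, 1 − 0.286 + 0.054) = min(1, 0.768) = 0.768
So the right-hand bound is B → A = 0.768.
The residuum of the Łukasiewicz t-norm gives the supremum: min(1, 1 − 1.000 + 0.768).
1 − 1.000 + 0.768 = 0.768, so t = min(1, 0.768) = 0.768.
Check: 1.000 ⊗ 0.768 = max(0, 0.768) = 0.768 ≤ 0.768.

0.768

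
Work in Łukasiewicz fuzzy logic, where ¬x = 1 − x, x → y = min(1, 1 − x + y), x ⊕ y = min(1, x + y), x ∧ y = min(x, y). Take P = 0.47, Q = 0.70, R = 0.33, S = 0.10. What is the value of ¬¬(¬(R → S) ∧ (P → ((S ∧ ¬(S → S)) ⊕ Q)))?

0.23

R → S = min(1, 1 − 0.33 + 0.10) = min(1, 0.77) = 0.77
¬(R → S) = 1 − 0.77 = 0.23
S → S = min(1, 1 − 0.10 + 0.10) = min(1, 1.00) = 1.00
¬(S → S) = 1 − 1.00 = 0.00
S ∧ ¬(S → S) = min(0.10, 0.00) = 0.00
(S ∧ ¬(S → S)) ⊕ Q = min(1, 0.00 + 0.70) = min(1, 0.70) = 0.70
P → ((S ∧ ¬(S → S)) ⊕ Q) = min(1, 1 − 0.47 + 0.70) = min(1, 1.23) = 1.00
¬(R → S) ∧ (P → ((S ∧ ¬(S → S)) ⊕ Q)) = min(0.23, 1.00) = 0.23
¬(¬(R → S) ∧ (P → ((S ∧ ¬(S → S)) ⊕ Q))) = 1 − 0.23 = 0.77
¬¬(¬(R → S) ∧ (P → ((S ∧ ¬(S → S)) ⊕ Q))) = 1 − 0.77 = 0.23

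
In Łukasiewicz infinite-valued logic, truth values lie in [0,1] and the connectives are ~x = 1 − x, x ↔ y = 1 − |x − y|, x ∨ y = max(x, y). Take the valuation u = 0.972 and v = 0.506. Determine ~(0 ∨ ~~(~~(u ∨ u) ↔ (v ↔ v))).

u ∨ u = max(0.972, 0.972) = 0.972
~(u ∨ u) = 1 − 0.972 = 0.028
~~(u ∨ u) = 1 − 0.028 = 0.972
v ↔ v = 1 − |0.506 − 0.506| = 1 − 0.000 = 1.000
~~(u ∨ u) ↔ (v ↔ v) = 1 − |0.972 − 1.000| = 1 − 0.028 = 0.972
~(~~(u ∨ u) ↔ (v ↔ v)) = 1 − 0.972 = 0.028
~~(~~(u ∨ u) ↔ (v ↔ v)) = 1 − 0.028 = 0.972
0 ∨ ~~(~~(u ∨ u) ↔ (v ↔ v)) = max(0.000, 0.972) = 0.972
~(0 ∨ ~~(~~(u ∨ u) ↔ (v ↔ v))) = 1 − 0.972 = 0.028

0.028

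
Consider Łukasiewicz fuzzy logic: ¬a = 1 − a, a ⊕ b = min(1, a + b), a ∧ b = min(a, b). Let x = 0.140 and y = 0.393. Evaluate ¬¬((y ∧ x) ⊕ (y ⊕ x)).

y ∧ x = min(0.393, 0.140) = 0.140
y ⊕ x = min(1, 0.393 + 0.140) = min(1, 0.533) = 0.533
(y ∧ x) ⊕ (y ⊕ x) = min(1, 0.140 + 0.533) = min(1, 0.673) = 0.673
¬((y ∧ x) ⊕ (y ⊕ x)) = 1 − 0.673 = 0.327
¬¬((y ∧ x) ⊕ (y ⊕ x)) = 1 − 0.327 = 0.673

0.673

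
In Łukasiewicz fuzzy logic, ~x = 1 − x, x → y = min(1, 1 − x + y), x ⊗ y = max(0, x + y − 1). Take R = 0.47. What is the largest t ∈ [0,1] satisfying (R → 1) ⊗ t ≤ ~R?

R → 1 = min(1, 1 − 0.47 + 1.00) = min(1, 1.53) = 1.00
So the left factor is R → 1 = 1.00.
~R = 1 − 0.47 = 0.53
So the right-hand bound is ~R = 0.53.
The residuum of the Łukasiewicz t-norm gives the supremum: min(1, 1 − 1.00 + 0.53).
1 − 1.00 + 0.53 = 0.53, so t = min(1, 0.53) = 0.53.
Check: 1.00 ⊗ 0.53 = max(0, 0.53) = 0.53 ≤ 0.53.

0.53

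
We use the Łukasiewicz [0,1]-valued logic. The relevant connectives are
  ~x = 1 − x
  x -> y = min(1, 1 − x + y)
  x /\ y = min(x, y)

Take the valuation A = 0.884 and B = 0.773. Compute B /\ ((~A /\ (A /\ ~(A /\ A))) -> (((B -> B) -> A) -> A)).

~A = 1 − 0.884 = 0.116
A /\ A = min(0.884, 0.884) = 0.884
~(A /\ A) = 1 − 0.884 = 0.116
A /\ ~(A /\ A) = min(0.884, 0.116) = 0.116
~A /\ (A /\ ~(A /\ A)) = min(0.116, 0.116) = 0.116
B -> B = min(1, 1 − 0.773 + 0.773) = min(1, 1.000) = 1.000
(B -> B) -> A = min(1, 1 − 1.000 + 0.884) = min(1, 0.884) = 0.884
((B -> B) -> A) -> A = min(1, 1 − 0.884 + 0.884) = min(1, 1.000) = 1.000
(~A /\ (A /\ ~(A /\ A))) -> (((B -> B) -> A) -> A) = min(1, 1 − 0.116 + 1.000) = min(1, 1.884) = 1.000
B /\ ((~A /\ (A /\ ~(A /\ A))) -> (((B -> B) -> A) -> A)) = min(0.773, 1.000) = 0.773

0.773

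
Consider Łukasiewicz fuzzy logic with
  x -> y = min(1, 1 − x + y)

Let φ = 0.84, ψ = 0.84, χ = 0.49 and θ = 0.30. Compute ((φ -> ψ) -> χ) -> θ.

φ -> ψ = min(1, 1 − 0.84 + 0.84) = min(1, 1.00) = 1.00
(φ -> ψ) -> χ = min(1, 1 − 1.00 + 0.49) = min(1, 0.49) = 0.49
((φ -> ψ) -> χ) -> θ = min(1, 1 − 0.49 + 0.30) = min(1, 0.81) = 0.81

0.81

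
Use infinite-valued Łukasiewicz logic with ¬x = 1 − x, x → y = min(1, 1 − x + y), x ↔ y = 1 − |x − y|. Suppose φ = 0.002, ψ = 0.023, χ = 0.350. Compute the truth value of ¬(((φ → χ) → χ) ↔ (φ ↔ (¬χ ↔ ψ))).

0.279

φ → χ = min(1, 1 − 0.002 + 0.350) = min(1, 1.348) = 1.000
(φ → χ) → χ = min(1, 1 − 1.000 + 0.350) = min(1, 0.350) = 0.350
¬χ = 1 − 0.350 = 0.650
¬χ ↔ ψ = 1 − |0.650 − 0.023| = 1 − 0.627 = 0.373
φ ↔ (¬χ ↔ ψ) = 1 − |0.002 − 0.373| = 1 − 0.371 = 0.629
((φ → χ) → χ) ↔ (φ ↔ (¬χ ↔ ψ)) = 1 − |0.350 − 0.629| = 1 − 0.279 = 0.721
¬(((φ → χ) → χ) ↔ (φ ↔ (¬χ ↔ ψ))) = 1 − 0.721 = 0.279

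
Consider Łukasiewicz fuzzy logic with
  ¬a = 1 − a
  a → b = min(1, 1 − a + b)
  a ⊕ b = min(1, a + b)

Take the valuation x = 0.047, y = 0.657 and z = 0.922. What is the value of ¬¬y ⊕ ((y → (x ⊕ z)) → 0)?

¬y = 1 − 0.657 = 0.343
¬¬y = 1 − 0.343 = 0.657
x ⊕ z = min(1, 0.047 + 0.922) = min(1, 0.969) = 0.969
y → (x ⊕ z) = min(1, 1 − 0.657 + 0.969) = min(1, 1.312) = 1.000
(y → (x ⊕ z)) → 0 = min(1, 1 − 1.000 + 0.000) = min(1, 0.000) = 0.000
¬¬y ⊕ ((y → (x ⊕ z)) → 0) = min(1, 0.657 + 0.000) = min(1, 0.657) = 0.657

0.657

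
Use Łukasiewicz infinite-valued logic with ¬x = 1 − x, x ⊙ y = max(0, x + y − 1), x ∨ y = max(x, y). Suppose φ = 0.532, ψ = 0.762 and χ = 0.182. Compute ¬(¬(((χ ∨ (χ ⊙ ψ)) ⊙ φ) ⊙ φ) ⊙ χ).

0.818

χ ⊙ ψ = max(0, 0.182 + 0.762 − 1) = max(0, -0.056) = 0.000
χ ∨ (χ ⊙ ψ) = max(0.182, 0.000) = 0.182
(χ ∨ (χ ⊙ ψ)) ⊙ φ = max(0, 0.182 + 0.532 − 1) = max(0, -0.286) = 0.000
((χ ∨ (χ ⊙ ψ)) ⊙ φ) ⊙ φ = max(0, 0.000 + 0.532 − 1) = max(0, -0.468) = 0.000
¬(((χ ∨ (χ ⊙ ψ)) ⊙ φ) ⊙ φ) = 1 − 0.000 = 1.000
¬(((χ ∨ (χ ⊙ ψ)) ⊙ φ) ⊙ φ) ⊙ χ = max(0, 1.000 + 0.182 − 1) = max(0, 0.182) = 0.182
¬(¬(((χ ∨ (χ ⊙ ψ)) ⊙ φ) ⊙ φ) ⊙ χ) = 1 − 0.182 = 0.818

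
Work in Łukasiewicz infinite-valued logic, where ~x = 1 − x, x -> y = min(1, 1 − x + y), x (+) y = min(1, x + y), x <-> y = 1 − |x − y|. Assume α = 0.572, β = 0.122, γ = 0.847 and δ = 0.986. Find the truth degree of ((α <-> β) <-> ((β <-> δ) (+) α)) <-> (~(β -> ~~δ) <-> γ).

0.311

α <-> β = 1 − |0.572 − 0.122| = 1 − 0.450 = 0.550
β <-> δ = 1 − |0.122 − 0.986| = 1 − 0.864 = 0.136
(β <-> δ) (+) α = min(1, 0.136 + 0.572) = min(1, 0.708) = 0.708
(α <-> β) <-> ((β <-> δ) (+) α) = 1 − |0.550 − 0.708| = 1 − 0.158 = 0.842
~δ = 1 − 0.986 = 0.014
~~δ = 1 − 0.014 = 0.986
β -> ~~δ = min(1, 1 − 0.122 + 0.986) = min(1, 1.864) = 1.000
~(β -> ~~δ) = 1 − 1.000 = 0.000
~(β -> ~~δ) <-> γ = 1 − |0.000 − 0.847| = 1 − 0.847 = 0.153
((α <-> β) <-> ((β <-> δ) (+) α)) <-> (~(β -> ~~δ) <-> γ) = 1 − |0.842 − 0.153| = 1 − 0.689 = 0.311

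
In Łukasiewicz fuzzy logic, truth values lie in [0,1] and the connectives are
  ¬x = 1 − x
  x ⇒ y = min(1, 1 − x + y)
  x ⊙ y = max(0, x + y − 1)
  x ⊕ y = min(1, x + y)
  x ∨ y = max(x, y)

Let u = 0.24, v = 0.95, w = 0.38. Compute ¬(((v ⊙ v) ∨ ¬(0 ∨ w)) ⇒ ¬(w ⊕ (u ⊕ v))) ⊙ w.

v ⊙ v = max(0, 0.95 + 0.95 − 1) = max(0, 0.90) = 0.90
0 ∨ w = max(0.00, 0.38) = 0.38
¬(0 ∨ w) = 1 − 0.38 = 0.62
(v ⊙ v) ∨ ¬(0 ∨ w) = max(0.90, 0.62) = 0.90
u ⊕ v = min(1, 0.24 + 0.95) = min(1, 1.19) = 1.00
w ⊕ (u ⊕ v) = min(1, 0.38 + 1.00) = min(1, 1.38) = 1.00
¬(w ⊕ (u ⊕ v)) = 1 − 1.00 = 0.00
((v ⊙ v) ∨ ¬(0 ∨ w)) ⇒ ¬(w ⊕ (u ⊕ v)) = min(1, 1 − 0.90 + 0.00) = min(1, 0.10) = 0.10
¬(((v ⊙ v) ∨ ¬(0 ∨ w)) ⇒ ¬(w ⊕ (u ⊕ v))) = 1 − 0.10 = 0.90
¬(((v ⊙ v) ∨ ¬(0 ∨ w)) ⇒ ¬(w ⊕ (u ⊕ v))) ⊙ w = max(0, 0.90 + 0.38 − 1) = max(0, 0.28) = 0.28

0.28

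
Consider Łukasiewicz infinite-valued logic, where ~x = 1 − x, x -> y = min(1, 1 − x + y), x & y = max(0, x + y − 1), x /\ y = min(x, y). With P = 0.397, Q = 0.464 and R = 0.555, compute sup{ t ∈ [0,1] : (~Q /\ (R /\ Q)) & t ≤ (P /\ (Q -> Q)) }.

~Q = 1 − 0.464 = 0.536
R /\ Q = min(0.555, 0.464) = 0.464
~Q /\ (R /\ Q) = min(0.536, 0.464) = 0.464
So the left factor is ~Q /\ (R /\ Q) = 0.464.
Q -> Q = min(1, 1 − 0.464 + 0.464) = min(1, 1.000) = 1.000
P /\ (Q -> Q) = min(0.397, 1.000) = 0.397
So the right-hand bound is P /\ (Q -> Q) = 0.397.
The residuum of the Łukasiewicz t-norm gives the supremum: min(1, 1 − 0.464 + 0.397).
1 − 0.464 + 0.397 = 0.933, so t = min(1, 0.933) = 0.933.
Check: 0.464 & 0.933 = max(0, 0.397) = 0.397 ≤ 0.397.

0.933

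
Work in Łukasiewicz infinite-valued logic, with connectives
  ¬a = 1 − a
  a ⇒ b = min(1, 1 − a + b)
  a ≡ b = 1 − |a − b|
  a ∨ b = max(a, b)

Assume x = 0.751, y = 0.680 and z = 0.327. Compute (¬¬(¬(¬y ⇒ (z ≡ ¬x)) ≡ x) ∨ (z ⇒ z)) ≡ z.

¬y = 1 − 0.680 = 0.320
¬x = 1 − 0.751 = 0.249
z ≡ ¬x = 1 − |0.327 − 0.249| = 1 − 0.078 = 0.922
¬y ⇒ (z ≡ ¬x) = min(1, 1 − 0.320 + 0.922) = min(1, 1.602) = 1.000
¬(¬y ⇒ (z ≡ ¬x)) = 1 − 1.000 = 0.000
¬(¬y ⇒ (z ≡ ¬x)) ≡ x = 1 − |0.000 − 0.751| = 1 − 0.751 = 0.249
¬(¬(¬y ⇒ (z ≡ ¬x)) ≡ x) = 1 − 0.249 = 0.751
¬¬(¬(¬y ⇒ (z ≡ ¬x)) ≡ x) = 1 − 0.751 = 0.249
z ⇒ z = min(1, 1 − 0.327 + 0.327) = min(1, 1.000) = 1.000
¬¬(¬(¬y ⇒ (z ≡ ¬x)) ≡ x) ∨ (z ⇒ z) = max(0.249, 1.000) = 1.000
(¬¬(¬(¬y ⇒ (z ≡ ¬x)) ≡ x) ∨ (z ⇒ z)) ≡ z = 1 − |1.000 − 0.327| = 1 − 0.673 = 0.327

0.327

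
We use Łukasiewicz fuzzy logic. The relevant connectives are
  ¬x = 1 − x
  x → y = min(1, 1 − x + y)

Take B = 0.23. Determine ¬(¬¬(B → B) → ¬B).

B → B = min(1, 1 − 0.23 + 0.23) = min(1, 1.00) = 1.00
¬(B → B) = 1 − 1.00 = 0.00
¬¬(B → B) = 1 − 0.00 = 1.00
¬B = 1 − 0.23 = 0.77
¬¬(B → B) → ¬B = min(1, 1 − 1.00 + 0.77) = min(1, 0.77) = 0.77
¬(¬¬(B → B) → ¬B) = 1 − 0.77 = 0.23

0.23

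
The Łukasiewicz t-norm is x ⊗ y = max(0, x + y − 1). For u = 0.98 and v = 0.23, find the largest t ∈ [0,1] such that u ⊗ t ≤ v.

The residuum of the Łukasiewicz t-norm gives the supremum: min(1, 1 − 0.98 + 0.23).
1 − 0.98 + 0.23 = 0.25, so t = min(1, 0.25) = 0.25.
Check: 0.98 ⊗ 0.25 = max(0, 0.23) = 0.23 ≤ 0.23.

0.25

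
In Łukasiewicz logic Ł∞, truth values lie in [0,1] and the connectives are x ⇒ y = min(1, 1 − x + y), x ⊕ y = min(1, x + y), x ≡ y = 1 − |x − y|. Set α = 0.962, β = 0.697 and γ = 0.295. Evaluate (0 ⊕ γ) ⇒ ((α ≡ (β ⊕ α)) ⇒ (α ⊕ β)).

1.000

0 ⊕ γ = min(1, 0.000 + 0.295) = min(1, 0.295) = 0.295
β ⊕ α = min(1, 0.697 + 0.962) = min(1, 1.659) = 1.000
α ≡ (β ⊕ α) = 1 − |0.962 − 1.000| = 1 − 0.038 = 0.962
α ⊕ β = min(1, 0.962 + 0.697) = min(1, 1.659) = 1.000
(α ≡ (β ⊕ α)) ⇒ (α ⊕ β) = min(1, 1 − 0.962 + 1.000) = min(1, 1.038) = 1.000
(0 ⊕ γ) ⇒ ((α ≡ (β ⊕ α)) ⇒ (α ⊕ β)) = min(1, 1 − 0.295 + 1.000) = min(1, 1.705) = 1.000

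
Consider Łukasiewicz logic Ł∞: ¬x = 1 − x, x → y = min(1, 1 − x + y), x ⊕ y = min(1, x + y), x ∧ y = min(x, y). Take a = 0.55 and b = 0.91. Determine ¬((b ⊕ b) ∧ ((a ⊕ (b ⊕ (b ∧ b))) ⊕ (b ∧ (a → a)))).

0.00

b ⊕ b = min(1, 0.91 + 0.91) = min(1, 1.82) = 1.00
b ∧ b = min(0.91, 0.91) = 0.91
b ⊕ (b ∧ b) = min(1, 0.91 + 0.91) = min(1, 1.82) = 1.00
a ⊕ (b ⊕ (b ∧ b)) = min(1, 0.55 + 1.00) = min(1, 1.55) = 1.00
a → a = min(1, 1 − 0.55 + 0.55) = min(1, 1.00) = 1.00
b ∧ (a → a) = min(0.91, 1.00) = 0.91
(a ⊕ (b ⊕ (b ∧ b))) ⊕ (b ∧ (a → a)) = min(1, 1.00 + 0.91) = min(1, 1.91) = 1.00
(b ⊕ b) ∧ ((a ⊕ (b ⊕ (b ∧ b))) ⊕ (b ∧ (a → a))) = min(1.00, 1.00) = 1.00
¬((b ⊕ b) ∧ ((a ⊕ (b ⊕ (b ∧ b))) ⊕ (b ∧ (a → a)))) = 1 − 1.00 = 0.00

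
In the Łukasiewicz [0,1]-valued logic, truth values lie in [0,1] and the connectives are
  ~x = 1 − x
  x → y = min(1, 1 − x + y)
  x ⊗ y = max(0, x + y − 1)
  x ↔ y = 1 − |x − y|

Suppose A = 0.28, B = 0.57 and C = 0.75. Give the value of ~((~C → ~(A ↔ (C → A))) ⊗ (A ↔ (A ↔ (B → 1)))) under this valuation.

0.00

~C = 1 − 0.75 = 0.25
C → A = min(1, 1 − 0.75 + 0.28) = min(1, 0.53) = 0.53
A ↔ (C → A) = 1 − |0.28 − 0.53| = 1 − 0.25 = 0.75
~(A ↔ (C → A)) = 1 − 0.75 = 0.25
~C → ~(A ↔ (C → A)) = min(1, 1 − 0.25 + 0.25) = min(1, 1.00) = 1.00
B → 1 = min(1, 1 − 0.57 + 1.00) = min(1, 1.43) = 1.00
A ↔ (B → 1) = 1 − |0.28 − 1.00| = 1 − 0.72 = 0.28
A ↔ (A ↔ (B → 1)) = 1 − |0.28 − 0.28| = 1 − 0.00 = 1.00
(~C → ~(A ↔ (C → A))) ⊗ (A ↔ (A ↔ (B → 1))) = max(0, 1.00 + 1.00 − 1) = max(0, 1.00) = 1.00
~((~C → ~(A ↔ (C → A))) ⊗ (A ↔ (A ↔ (B → 1)))) = 1 − 1.00 = 0.00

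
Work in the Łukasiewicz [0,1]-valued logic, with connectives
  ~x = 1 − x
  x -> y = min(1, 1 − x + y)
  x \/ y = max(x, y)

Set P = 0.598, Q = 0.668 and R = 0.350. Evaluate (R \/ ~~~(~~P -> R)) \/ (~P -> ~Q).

0.930

~P = 1 − 0.598 = 0.402
~~P = 1 − 0.402 = 0.598
~~P -> R = min(1, 1 − 0.598 + 0.350) = min(1, 0.752) = 0.752
~(~~P -> R) = 1 − 0.752 = 0.248
~~(~~P -> R) = 1 − 0.248 = 0.752
~~~(~~P -> R) = 1 − 0.752 = 0.248
R \/ ~~~(~~P -> R) = max(0.350, 0.248) = 0.350
~Q = 1 − 0.668 = 0.332
~P -> ~Q = min(1, 1 − 0.402 + 0.332) = min(1, 0.930) = 0.930
(R \/ ~~~(~~P -> R)) \/ (~P -> ~Q) = max(0.350, 0.930) = 0.930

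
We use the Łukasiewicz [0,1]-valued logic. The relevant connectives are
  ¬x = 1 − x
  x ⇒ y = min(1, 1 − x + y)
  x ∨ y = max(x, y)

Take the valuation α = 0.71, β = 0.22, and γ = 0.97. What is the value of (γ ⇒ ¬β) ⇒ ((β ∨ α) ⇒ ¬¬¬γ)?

¬β = 1 − 0.22 = 0.78
γ ⇒ ¬β = min(1, 1 − 0.97 + 0.78) = min(1, 0.81) = 0.81
β ∨ α = max(0.22, 0.71) = 0.71
¬γ = 1 − 0.97 = 0.03
¬¬γ = 1 − 0.03 = 0.97
¬¬¬γ = 1 − 0.97 = 0.03
(β ∨ α) ⇒ ¬¬¬γ = min(1, 1 − 0.71 + 0.03) = min(1, 0.32) = 0.32
(γ ⇒ ¬β) ⇒ ((β ∨ α) ⇒ ¬¬¬γ) = min(1, 1 − 0.81 + 0.32) = min(1, 0.51) = 0.51

0.51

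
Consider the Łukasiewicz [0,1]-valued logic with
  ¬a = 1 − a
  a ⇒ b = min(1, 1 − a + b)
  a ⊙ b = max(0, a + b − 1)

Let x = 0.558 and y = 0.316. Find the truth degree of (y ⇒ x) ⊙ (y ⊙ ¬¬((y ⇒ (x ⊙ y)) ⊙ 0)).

0.000

y ⇒ x = min(1, 1 − 0.316 + 0.558) = min(1, 1.242) = 1.000
x ⊙ y = max(0, 0.558 + 0.316 − 1) = max(0, -0.126) = 0.000
y ⇒ (x ⊙ y) = min(1, 1 − 0.316 + 0.000) = min(1, 0.684) = 0.684
(y ⇒ (x ⊙ y)) ⊙ 0 = max(0, 0.684 + 0.000 − 1) = max(0, -0.316) = 0.000
¬((y ⇒ (x ⊙ y)) ⊙ 0) = 1 − 0.000 = 1.000
¬¬((y ⇒ (x ⊙ y)) ⊙ 0) = 1 − 1.000 = 0.000
y ⊙ ¬¬((y ⇒ (x ⊙ y)) ⊙ 0) = max(0, 0.316 + 0.000 − 1) = max(0, -0.684) = 0.000
(y ⇒ x) ⊙ (y ⊙ ¬¬((y ⇒ (x ⊙ y)) ⊙ 0)) = max(0, 1.000 + 0.000 − 1) = max(0, 0.000) = 0.000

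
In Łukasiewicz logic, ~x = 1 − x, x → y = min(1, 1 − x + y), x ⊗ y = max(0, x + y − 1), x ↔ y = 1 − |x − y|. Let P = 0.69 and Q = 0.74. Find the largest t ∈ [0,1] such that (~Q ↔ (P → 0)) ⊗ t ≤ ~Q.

~Q = 1 − 0.74 = 0.26
P → 0 = min(1, 1 − 0.69 + 0.00) = min(1, 0.31) = 0.31
~Q ↔ (P → 0) = 1 − |0.26 − 0.31| = 1 − 0.05 = 0.95
So the left factor is ~Q ↔ (P → 0) = 0.95.
So the right-hand bound is ~Q = 0.26.
The residuum of the Łukasiewicz t-norm gives the supremum: min(1, 1 − 0.95 + 0.26).
1 − 0.95 + 0.26 = 0.31, so t = min(1, 0.31) = 0.31.
Check: 0.95 ⊗ 0.31 = max(0, 0.26) = 0.26 ≤ 0.26.

0.31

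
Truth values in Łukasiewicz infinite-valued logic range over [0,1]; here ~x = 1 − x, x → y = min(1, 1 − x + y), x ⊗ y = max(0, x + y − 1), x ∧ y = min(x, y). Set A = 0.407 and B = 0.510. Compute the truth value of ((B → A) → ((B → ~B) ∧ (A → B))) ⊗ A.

0.407

B → A = min(1, 1 − 0.510 + 0.407) = min(1, 0.897) = 0.897
~B = 1 − 0.510 = 0.490
B → ~B = min(1, 1 − 0.510 + 0.490) = min(1, 0.980) = 0.980
A → B = min(1, 1 − 0.407 + 0.510) = min(1, 1.103) = 1.000
(B → ~B) ∧ (A → B) = min(0.980, 1.000) = 0.980
(B → A) → ((B → ~B) ∧ (A → B)) = min(1, 1 − 0.897 + 0.980) = min(1, 1.083) = 1.000
((B → A) → ((B → ~B) ∧ (A → B))) ⊗ A = max(0, 1.000 + 0.407 − 1) = max(0, 0.407) = 0.407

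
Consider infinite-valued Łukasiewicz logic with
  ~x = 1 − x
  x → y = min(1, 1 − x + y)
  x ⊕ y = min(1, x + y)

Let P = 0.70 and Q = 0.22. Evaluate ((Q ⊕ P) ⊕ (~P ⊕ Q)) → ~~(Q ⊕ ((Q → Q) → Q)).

0.44

Q ⊕ P = min(1, 0.22 + 0.70) = min(1, 0.92) = 0.92
~P = 1 − 0.70 = 0.30
~P ⊕ Q = min(1, 0.30 + 0.22) = min(1, 0.52) = 0.52
(Q ⊕ P) ⊕ (~P ⊕ Q) = min(1, 0.92 + 0.52) = min(1, 1.44) = 1.00
Q → Q = min(1, 1 − 0.22 + 0.22) = min(1, 1.00) = 1.00
(Q → Q) → Q = min(1, 1 − 1.00 + 0.22) = min(1, 0.22) = 0.22
Q ⊕ ((Q → Q) → Q) = min(1, 0.22 + 0.22) = min(1, 0.44) = 0.44
~(Q ⊕ ((Q → Q) → Q)) = 1 − 0.44 = 0.56
~~(Q ⊕ ((Q → Q) → Q)) = 1 − 0.56 = 0.44
((Q ⊕ P) ⊕ (~P ⊕ Q)) → ~~(Q ⊕ ((Q → Q) → Q)) = min(1, 1 − 1.00 + 0.44) = min(1, 0.44) = 0.44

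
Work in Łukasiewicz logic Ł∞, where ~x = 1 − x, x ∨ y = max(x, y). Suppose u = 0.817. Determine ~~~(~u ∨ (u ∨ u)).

0.183

~u = 1 − 0.817 = 0.183
u ∨ u = max(0.817, 0.817) = 0.817
~u ∨ (u ∨ u) = max(0.183, 0.817) = 0.817
~(~u ∨ (u ∨ u)) = 1 − 0.817 = 0.183
~~(~u ∨ (u ∨ u)) = 1 − 0.183 = 0.817
~~~(~u ∨ (u ∨ u)) = 1 − 0.817 = 0.183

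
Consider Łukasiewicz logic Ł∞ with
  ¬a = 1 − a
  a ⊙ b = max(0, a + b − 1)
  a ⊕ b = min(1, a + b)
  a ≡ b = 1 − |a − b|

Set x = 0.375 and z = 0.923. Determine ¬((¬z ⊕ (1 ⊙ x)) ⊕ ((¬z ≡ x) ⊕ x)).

¬z = 1 − 0.923 = 0.077
1 ⊙ x = max(0, 1.000 + 0.375 − 1) = max(0, 0.375) = 0.375
¬z ⊕ (1 ⊙ x) = min(1, 0.077 + 0.375) = min(1, 0.452) = 0.452
¬z ≡ x = 1 − |0.077 − 0.375| = 1 − 0.298 = 0.702
(¬z ≡ x) ⊕ x = min(1, 0.702 + 0.375) = min(1, 1.077) = 1.000
(¬z ⊕ (1 ⊙ x)) ⊕ ((¬z ≡ x) ⊕ x) = min(1, 0.452 + 1.000) = min(1, 1.452) = 1.000
¬((¬z ⊕ (1 ⊙ x)) ⊕ ((¬z ≡ x) ⊕ x)) = 1 − 1.000 = 0.000

0.000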